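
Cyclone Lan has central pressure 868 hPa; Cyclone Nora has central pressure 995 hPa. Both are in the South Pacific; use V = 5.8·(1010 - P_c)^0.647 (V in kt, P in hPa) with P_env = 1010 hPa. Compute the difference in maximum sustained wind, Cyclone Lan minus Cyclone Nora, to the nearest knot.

Cyclone Lan: ΔP = 142; V ≈ 5.8 × 142^0.647 ≈ 143.21 kt.
Cyclone Nora: ΔP = 15; V ≈ 5.8 × 15^0.647 ≈ 33.45 kt.
Difference ≈ 143.21 − 33.45 = 109.76 → 110 kt.

110 kt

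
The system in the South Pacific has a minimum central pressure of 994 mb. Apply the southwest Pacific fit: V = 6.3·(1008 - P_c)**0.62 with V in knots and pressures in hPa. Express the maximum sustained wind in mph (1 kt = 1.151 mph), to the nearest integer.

ΔP = 1008 − 994 = 14 mb.
V ≈ 6.3 × 14^0.62 = 6.3 × 5.136 ≈ 32.355 kt.
32.355 × 1.151 ≈ 37.24 mph → 37 mph.

37 mph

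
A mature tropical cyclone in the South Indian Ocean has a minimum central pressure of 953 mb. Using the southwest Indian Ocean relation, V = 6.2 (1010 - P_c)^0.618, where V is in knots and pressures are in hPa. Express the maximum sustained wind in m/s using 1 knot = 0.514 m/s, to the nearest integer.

ΔP = 1010 − 953 = 57 mb.
V ≈ 6.2 × 57^0.618 = 6.2 × 12.166 ≈ 75.426 kt.
75.426 × 0.514 ≈ 38.77 m/s → 39 m/s.

39 m/s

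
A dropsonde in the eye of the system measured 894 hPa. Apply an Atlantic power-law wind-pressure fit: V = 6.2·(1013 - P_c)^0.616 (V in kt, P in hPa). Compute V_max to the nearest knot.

118 kt

ΔP = 1013 − 894 = 119 hPa.
119^0.616 ≈ 18.991.
V ≈ 6.2 × 18.991 ≈ 117.7 kt.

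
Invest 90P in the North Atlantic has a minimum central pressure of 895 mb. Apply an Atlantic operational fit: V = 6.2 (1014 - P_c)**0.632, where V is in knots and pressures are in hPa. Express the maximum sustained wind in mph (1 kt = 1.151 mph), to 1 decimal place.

ΔP = 1014 − 895 = 119 mb.
V ≈ 6.2 × 119^0.632 = 6.2 × 20.500 ≈ 127.098 kt.
127.098 × 1.151 ≈ 146.29 mph → 146.3 mph.

146.3 mph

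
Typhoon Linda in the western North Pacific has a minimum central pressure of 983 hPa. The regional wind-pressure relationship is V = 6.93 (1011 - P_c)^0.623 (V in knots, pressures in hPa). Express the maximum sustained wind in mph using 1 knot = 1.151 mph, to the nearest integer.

64 mph

ΔP = 1011 − 983 = 28 hPa.
V ≈ 6.93 × 28^0.623 = 6.93 × 7.972 ≈ 55.248 kt.
55.248 × 1.151 ≈ 63.59 mph → 64 mph.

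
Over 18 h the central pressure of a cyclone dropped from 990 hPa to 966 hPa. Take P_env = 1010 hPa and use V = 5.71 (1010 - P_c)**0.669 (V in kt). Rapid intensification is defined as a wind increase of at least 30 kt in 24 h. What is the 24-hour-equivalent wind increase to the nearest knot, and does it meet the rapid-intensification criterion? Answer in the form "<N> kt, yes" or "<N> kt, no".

39 kt, yes

V₁: ΔP = 20, V ≈ 5.71 × 20^0.669 ≈ 42.37 kt.
V₂: ΔP = 44, V ≈ 5.71 × 44^0.669 ≈ 71.80 kt.
ΔV over 18 h = 29.43 kt → 24 h equivalent = 29.43 × 24/18 ≈ 39.24 kt.
39 kt ≥ 30 kt ⇒ rapid intensification.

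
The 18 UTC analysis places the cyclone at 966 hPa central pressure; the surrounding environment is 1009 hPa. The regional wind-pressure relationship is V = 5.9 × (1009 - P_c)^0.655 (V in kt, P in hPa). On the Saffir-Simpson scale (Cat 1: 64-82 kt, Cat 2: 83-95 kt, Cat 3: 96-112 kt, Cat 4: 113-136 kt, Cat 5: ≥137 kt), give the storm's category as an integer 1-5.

ΔP = 1009 − 966 = 43 hPa.
V ≈ 5.9 × 43^0.655 = 5.9 × 11.75 ≈ 69 kt.
69 kt falls in the Category 1 band.

1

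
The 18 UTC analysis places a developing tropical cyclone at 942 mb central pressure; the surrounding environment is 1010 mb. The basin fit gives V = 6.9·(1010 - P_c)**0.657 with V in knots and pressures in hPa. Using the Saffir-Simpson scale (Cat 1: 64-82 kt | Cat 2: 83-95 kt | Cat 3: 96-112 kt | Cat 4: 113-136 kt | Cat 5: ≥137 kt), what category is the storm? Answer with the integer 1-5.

ΔP = 1010 − 942 = 68 mb.
V ≈ 6.9 × 68^0.657 = 6.9 × 15.99 ≈ 110 kt.
110 kt falls in the Category 3 band.

3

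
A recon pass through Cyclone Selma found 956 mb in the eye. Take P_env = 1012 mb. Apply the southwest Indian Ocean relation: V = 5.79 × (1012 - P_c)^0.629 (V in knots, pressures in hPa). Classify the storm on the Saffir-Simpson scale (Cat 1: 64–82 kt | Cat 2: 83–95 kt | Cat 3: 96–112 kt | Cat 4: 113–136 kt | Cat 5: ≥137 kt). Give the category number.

1

ΔP = 1012 − 956 = 56 mb.
V ≈ 5.79 × 56^0.629 = 5.79 × 12.58 ≈ 73 kt.
73 kt falls in the Category 1 band.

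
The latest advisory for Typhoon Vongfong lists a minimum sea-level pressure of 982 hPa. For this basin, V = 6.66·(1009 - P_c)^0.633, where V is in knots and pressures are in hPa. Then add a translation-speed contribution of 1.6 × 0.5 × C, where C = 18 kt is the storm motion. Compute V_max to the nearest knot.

68 kt

ΔP = 1009 − 982 = 27 hPa.
27^0.633 ≈ 8.055.
V ≈ 6.66 × 8.055 ≈ 53.6 kt.
Translation term: 1.6 × 0.5 × 18 = 14.4 kt.
Corrected V ≈ 68 kt → 68 kt.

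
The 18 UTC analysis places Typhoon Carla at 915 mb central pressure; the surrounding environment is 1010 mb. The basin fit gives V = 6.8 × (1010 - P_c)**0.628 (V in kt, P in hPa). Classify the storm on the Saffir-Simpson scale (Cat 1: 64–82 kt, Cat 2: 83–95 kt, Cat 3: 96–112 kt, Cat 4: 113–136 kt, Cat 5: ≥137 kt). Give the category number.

ΔP = 1010 − 915 = 95 mb.
V ≈ 6.8 × 95^0.628 = 6.8 × 17.46 ≈ 119 kt.
119 kt falls in the Category 4 band.

4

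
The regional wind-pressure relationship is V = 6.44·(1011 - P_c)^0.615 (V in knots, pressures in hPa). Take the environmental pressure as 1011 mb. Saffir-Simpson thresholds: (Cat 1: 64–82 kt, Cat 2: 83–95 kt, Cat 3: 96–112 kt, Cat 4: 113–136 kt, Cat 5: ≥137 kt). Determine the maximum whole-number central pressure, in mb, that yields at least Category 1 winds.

Category 1 begins at V = 64 kt.
Required ΔP = (64/6.44)^(1/0.615) = 9.938^1.626 ≈ 41.84 mb.
P_c ≤ 1011 − 41.84 = 969.16, so the highest integer P_c is 969 mb.

969 mb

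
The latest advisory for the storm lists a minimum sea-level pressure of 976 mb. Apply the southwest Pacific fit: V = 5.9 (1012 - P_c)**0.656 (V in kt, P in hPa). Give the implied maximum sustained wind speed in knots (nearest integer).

62 kt

ΔP = 1012 − 976 = 36 mb.
36^0.656 ≈ 10.494.
V ≈ 5.9 × 10.494 ≈ 61.9 kt.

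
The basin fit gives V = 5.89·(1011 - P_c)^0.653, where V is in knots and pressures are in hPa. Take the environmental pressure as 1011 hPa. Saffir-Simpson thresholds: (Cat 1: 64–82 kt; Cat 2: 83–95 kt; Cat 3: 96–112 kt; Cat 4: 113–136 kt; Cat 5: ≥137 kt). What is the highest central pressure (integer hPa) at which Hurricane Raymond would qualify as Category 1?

972 hPa

Category 1 begins at V = 64 kt.
Required ΔP = (64/5.89)^(1/0.653) = 10.866^1.531 ≈ 38.60 hPa.
P_c ≤ 1011 − 38.60 = 972.40, so the highest integer P_c is 972 hPa.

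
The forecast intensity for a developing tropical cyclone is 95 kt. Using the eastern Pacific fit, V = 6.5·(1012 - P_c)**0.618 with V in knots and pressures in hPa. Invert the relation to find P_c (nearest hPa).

ΔP = (V / 6.5)^(1/0.618) = (95/6.5)^1.618.
95/6.5 = 14.615; 14.615^1.618 ≈ 76.70 hPa.
P_c = 1012 − 76.70 = 935.30 ≈ 935 hPa.

935 hPa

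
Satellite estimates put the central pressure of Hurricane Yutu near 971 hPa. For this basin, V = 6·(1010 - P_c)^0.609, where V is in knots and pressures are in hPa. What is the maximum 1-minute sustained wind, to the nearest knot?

ΔP = 1010 − 971 = 39 hPa.
39^0.609 ≈ 9.310.
V ≈ 6 × 9.310 ≈ 55.9 kt.

56 kt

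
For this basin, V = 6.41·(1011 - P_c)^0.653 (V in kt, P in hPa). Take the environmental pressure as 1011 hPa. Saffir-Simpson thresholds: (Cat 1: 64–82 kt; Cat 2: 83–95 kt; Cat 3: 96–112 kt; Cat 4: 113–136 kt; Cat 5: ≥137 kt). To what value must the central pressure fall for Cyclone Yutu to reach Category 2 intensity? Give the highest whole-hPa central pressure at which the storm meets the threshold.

960 hPa

Category 2 begins at V = 83 kt.
Required ΔP = (83/6.41)^(1/0.653) = 12.949^1.531 ≈ 50.49 hPa.
P_c ≤ 1011 − 50.49 = 960.51, so the highest integer P_c is 960 hPa.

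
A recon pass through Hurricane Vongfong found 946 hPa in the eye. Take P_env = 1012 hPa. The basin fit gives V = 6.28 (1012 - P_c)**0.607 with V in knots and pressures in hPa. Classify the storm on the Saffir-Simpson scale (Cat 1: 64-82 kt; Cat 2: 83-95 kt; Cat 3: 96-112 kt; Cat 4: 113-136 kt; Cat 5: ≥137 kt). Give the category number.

ΔP = 1012 − 946 = 66 hPa.
V ≈ 6.28 × 66^0.607 = 6.28 × 12.72 ≈ 80 kt.
80 kt falls in the Category 1 band.

1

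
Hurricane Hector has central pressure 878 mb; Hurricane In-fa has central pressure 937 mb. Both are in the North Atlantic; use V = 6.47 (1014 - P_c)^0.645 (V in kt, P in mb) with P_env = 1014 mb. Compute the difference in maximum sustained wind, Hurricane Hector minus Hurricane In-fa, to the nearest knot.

47 kt

Hurricane Hector: ΔP = 136; V ≈ 6.47 × 136^0.645 ≈ 153.83 kt.
Hurricane In-fa: ΔP = 77; V ≈ 6.47 × 77^0.645 ≈ 106.58 kt.
Difference ≈ 153.83 − 106.58 = 47.25 → 47 kt.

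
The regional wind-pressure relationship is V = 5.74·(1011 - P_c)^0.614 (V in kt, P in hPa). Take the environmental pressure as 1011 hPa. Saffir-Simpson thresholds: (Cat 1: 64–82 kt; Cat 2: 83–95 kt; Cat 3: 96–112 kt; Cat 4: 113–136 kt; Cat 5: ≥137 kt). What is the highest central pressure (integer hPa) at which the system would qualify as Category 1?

Category 1 begins at V = 64 kt.
Required ΔP = (64/5.74)^(1/0.614) = 11.150^1.629 ≈ 50.77 hPa.
P_c ≤ 1011 − 50.77 = 960.23, so the highest integer P_c is 960 hPa.

960 hPa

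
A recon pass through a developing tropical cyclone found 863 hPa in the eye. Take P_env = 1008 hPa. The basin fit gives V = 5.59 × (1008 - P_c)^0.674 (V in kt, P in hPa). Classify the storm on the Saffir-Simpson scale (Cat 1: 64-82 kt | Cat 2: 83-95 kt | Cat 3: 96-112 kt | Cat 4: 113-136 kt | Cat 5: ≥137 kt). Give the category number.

ΔP = 1008 − 863 = 145 hPa.
V ≈ 5.59 × 145^0.674 = 5.59 × 28.63 ≈ 160 kt.
160 kt falls in the Category 5 band.

5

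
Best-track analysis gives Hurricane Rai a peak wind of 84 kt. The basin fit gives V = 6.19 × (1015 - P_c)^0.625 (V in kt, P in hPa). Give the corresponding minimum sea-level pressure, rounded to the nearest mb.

950 mb

ΔP = (V / 6.19)^(1/0.625) = (84/6.19)^1.600.
84/6.19 = 13.570; 13.570^1.600 ≈ 64.88 mb.
P_c = 1015 − 64.88 = 950.12 ≈ 950 mb.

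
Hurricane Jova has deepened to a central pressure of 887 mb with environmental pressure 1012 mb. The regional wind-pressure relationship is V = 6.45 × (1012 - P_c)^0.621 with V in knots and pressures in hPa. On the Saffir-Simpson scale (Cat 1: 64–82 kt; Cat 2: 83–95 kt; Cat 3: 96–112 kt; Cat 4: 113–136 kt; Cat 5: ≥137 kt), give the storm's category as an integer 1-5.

4

ΔP = 1012 − 887 = 125 mb.
V ≈ 6.45 × 125^0.621 = 6.45 × 20.05 ≈ 129 kt.
129 kt falls in the Category 4 band.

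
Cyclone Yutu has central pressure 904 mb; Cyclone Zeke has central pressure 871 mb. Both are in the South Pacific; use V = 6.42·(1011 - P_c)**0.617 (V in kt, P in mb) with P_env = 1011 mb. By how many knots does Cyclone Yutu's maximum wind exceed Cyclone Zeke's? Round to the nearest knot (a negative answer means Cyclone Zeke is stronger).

-21 kt

Cyclone Yutu: ΔP = 107; V ≈ 6.42 × 107^0.617 ≈ 114.73 kt.
Cyclone Zeke: ΔP = 140; V ≈ 6.42 × 140^0.617 ≈ 135.42 kt.
Difference ≈ 114.73 − 135.42 = -20.69 → -21 kt.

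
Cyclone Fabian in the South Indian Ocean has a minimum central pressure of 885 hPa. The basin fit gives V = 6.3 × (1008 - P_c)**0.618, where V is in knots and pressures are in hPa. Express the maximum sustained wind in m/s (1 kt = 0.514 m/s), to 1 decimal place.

63.4 m/s

ΔP = 1008 − 885 = 123 hPa.
V ≈ 6.3 × 123^0.618 = 6.3 × 19.569 ≈ 123.283 kt.
123.283 × 0.514 ≈ 63.37 m/s → 63.4 m/s.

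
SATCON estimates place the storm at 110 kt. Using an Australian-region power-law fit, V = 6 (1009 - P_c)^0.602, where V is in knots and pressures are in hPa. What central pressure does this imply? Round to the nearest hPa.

884 hPa

ΔP = (V / 6)^(1/0.602) = (110/6)^1.661.
110/6 = 18.333; 18.333^1.661 ≈ 125.43 hPa.
P_c = 1009 − 125.43 = 883.57 ≈ 884 hPa.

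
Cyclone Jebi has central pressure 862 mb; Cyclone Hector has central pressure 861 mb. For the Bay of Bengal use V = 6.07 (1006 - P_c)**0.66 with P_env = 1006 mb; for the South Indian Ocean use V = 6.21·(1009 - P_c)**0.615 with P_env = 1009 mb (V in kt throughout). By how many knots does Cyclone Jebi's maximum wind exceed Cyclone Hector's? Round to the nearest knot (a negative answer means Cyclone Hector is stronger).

Cyclone Jebi: ΔP = 144; V ≈ 6.07 × 144^0.66 ≈ 161.33 kt.
Cyclone Hector: ΔP = 148; V ≈ 6.21 × 148^0.615 ≈ 134.22 kt.
Difference ≈ 161.33 − 134.22 = 27.11 → 27 kt.

27 kt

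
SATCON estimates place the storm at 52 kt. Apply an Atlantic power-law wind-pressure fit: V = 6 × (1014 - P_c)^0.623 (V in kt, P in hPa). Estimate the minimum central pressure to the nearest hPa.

982 hPa

ΔP = (V / 6)^(1/0.623) = (52/6)^1.605.
52/6 = 8.667; 8.667^1.605 ≈ 32.02 hPa.
P_c = 1014 − 32.02 = 981.98 ≈ 982 hPa.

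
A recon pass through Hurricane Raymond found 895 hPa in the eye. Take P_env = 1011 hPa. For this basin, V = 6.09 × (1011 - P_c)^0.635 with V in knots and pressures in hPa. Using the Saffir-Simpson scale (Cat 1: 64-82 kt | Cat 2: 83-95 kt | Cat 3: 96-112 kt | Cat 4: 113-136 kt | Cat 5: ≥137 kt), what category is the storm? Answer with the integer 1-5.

4

ΔP = 1011 − 895 = 116 hPa.
V ≈ 6.09 × 116^0.635 = 6.09 × 20.46 ≈ 125 kt.
125 kt falls in the Category 4 band.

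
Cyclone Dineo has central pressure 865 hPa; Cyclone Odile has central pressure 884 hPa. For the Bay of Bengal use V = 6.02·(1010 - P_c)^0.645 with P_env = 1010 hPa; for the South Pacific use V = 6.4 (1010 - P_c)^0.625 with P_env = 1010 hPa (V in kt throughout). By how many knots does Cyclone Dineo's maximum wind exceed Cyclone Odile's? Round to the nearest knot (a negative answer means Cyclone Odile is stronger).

Cyclone Dineo: ΔP = 145; V ≈ 6.02 × 145^0.645 ≈ 149.17 kt.
Cyclone Odile: ΔP = 126; V ≈ 6.4 × 126^0.625 ≈ 131.50 kt.
Difference ≈ 149.17 − 131.50 = 17.67 → 18 kt.

18 kt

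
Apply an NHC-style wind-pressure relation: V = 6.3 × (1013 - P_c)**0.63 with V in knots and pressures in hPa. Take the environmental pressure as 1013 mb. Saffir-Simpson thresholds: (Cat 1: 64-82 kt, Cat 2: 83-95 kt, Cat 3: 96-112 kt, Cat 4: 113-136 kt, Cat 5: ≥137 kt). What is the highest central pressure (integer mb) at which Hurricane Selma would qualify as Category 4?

Category 4 begins at V = 113 kt.
Required ΔP = (113/6.3)^(1/0.63) = 17.937^1.587 ≈ 97.74 mb.
P_c ≤ 1013 − 97.74 = 915.26, so the highest integer P_c is 915 mb.

915 mb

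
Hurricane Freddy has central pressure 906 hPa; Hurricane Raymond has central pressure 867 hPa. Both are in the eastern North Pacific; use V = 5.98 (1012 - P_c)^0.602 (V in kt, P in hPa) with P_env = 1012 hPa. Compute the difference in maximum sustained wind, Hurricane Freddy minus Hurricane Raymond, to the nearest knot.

Hurricane Freddy: ΔP = 106; V ≈ 5.98 × 106^0.602 ≈ 99.07 kt.
Hurricane Raymond: ΔP = 145; V ≈ 5.98 × 145^0.602 ≈ 119.63 kt.
Difference ≈ 99.07 − 119.63 = -20.56 → -21 kt.

-21 kt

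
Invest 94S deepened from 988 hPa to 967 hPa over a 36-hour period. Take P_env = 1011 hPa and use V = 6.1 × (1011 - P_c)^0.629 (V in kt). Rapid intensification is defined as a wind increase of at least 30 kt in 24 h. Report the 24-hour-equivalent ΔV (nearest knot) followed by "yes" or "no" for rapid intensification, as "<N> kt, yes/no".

15 kt, no

V₁: ΔP = 23, V ≈ 6.1 × 23^0.629 ≈ 43.84 kt.
V₂: ΔP = 44, V ≈ 6.1 × 44^0.629 ≈ 65.93 kt.
ΔV over 36 h = 22.09 kt → 24 h equivalent = 22.09 × 24/36 ≈ 14.73 kt.
15 kt < 30 kt ⇒ not rapid intensification.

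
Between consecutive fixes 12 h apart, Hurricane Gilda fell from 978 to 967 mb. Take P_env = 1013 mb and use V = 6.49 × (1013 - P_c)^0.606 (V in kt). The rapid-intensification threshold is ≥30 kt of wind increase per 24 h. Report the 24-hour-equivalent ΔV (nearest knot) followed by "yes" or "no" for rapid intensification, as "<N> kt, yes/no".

20 kt, no

V₁: ΔP = 35, V ≈ 6.49 × 35^0.606 ≈ 55.97 kt.
V₂: ΔP = 46, V ≈ 6.49 × 46^0.606 ≈ 66.05 kt.
ΔV over 12 h = 10.08 kt → 24 h equivalent = 10.08 × 24/12 ≈ 20.16 kt.
20 kt < 30 kt ⇒ not rapid intensification.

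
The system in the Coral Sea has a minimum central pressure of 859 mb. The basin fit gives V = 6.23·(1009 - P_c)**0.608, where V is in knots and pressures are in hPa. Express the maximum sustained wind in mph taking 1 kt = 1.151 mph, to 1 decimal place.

ΔP = 1009 − 859 = 150 mb.
V ≈ 6.23 × 150^0.608 = 6.23 × 21.041 ≈ 131.085 kt.
131.085 × 1.151 ≈ 150.88 mph → 150.9 mph.

150.9 mph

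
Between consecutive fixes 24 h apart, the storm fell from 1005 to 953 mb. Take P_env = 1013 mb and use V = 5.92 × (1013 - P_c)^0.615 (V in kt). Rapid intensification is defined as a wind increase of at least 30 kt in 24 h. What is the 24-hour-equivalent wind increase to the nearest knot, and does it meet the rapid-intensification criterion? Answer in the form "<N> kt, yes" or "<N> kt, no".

V₁: ΔP = 8, V ≈ 5.92 × 8^0.615 ≈ 21.27 kt.
V₂: ΔP = 60, V ≈ 5.92 × 60^0.615 ≈ 73.43 kt.
ΔV over 24 h = 52.16 kt → 24 h equivalent = 52.16 × 24/24 ≈ 52.16 kt.
52 kt ≥ 30 kt ⇒ rapid intensification.

52 kt, yes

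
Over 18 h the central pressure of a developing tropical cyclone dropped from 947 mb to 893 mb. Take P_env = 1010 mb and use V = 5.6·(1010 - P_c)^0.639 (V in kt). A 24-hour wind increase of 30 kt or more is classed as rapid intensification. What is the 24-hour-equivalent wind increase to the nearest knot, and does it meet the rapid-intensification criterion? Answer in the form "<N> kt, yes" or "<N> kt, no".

V₁: ΔP = 63, V ≈ 5.6 × 63^0.639 ≈ 79.06 kt.
V₂: ΔP = 117, V ≈ 5.6 × 117^0.639 ≈ 117.42 kt.
ΔV over 18 h = 38.36 kt → 24 h equivalent = 38.36 × 24/18 ≈ 51.15 kt.
51 kt ≥ 30 kt ⇒ rapid intensification.

51 kt, yes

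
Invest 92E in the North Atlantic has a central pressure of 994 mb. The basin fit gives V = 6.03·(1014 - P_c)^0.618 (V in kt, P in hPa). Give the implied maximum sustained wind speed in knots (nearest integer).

38 kt

ΔP = 1014 − 994 = 20 mb.
20^0.618 ≈ 6.368.
V ≈ 6.03 × 6.368 ≈ 38.4 kt.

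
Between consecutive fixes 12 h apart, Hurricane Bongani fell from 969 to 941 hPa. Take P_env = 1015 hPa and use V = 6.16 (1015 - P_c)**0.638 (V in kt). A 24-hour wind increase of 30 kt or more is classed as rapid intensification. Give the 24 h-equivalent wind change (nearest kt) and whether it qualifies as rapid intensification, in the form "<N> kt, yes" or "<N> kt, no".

50 kt, yes

V₁: ΔP = 46, V ≈ 6.16 × 46^0.638 ≈ 70.86 kt.
V₂: ΔP = 74, V ≈ 6.16 × 74^0.638 ≈ 95.97 kt.
ΔV over 12 h = 25.11 kt → 24 h equivalent = 25.11 × 24/12 ≈ 50.22 kt.
50 kt ≥ 30 kt ⇒ rapid intensification.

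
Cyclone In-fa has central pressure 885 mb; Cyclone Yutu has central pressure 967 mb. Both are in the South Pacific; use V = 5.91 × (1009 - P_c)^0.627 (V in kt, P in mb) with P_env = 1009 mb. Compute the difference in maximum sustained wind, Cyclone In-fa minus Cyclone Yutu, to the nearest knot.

60 kt

Cyclone In-fa: ΔP = 124; V ≈ 5.91 × 124^0.627 ≈ 121.38 kt.
Cyclone Yutu: ΔP = 42; V ≈ 5.91 × 42^0.627 ≈ 61.57 kt.
Difference ≈ 121.38 − 61.57 = 59.81 → 60 kt.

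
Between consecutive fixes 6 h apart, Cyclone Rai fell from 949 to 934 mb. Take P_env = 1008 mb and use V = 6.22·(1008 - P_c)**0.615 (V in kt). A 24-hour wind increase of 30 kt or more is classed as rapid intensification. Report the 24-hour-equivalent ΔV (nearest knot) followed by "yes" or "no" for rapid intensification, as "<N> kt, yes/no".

46 kt, yes

V₁: ΔP = 59, V ≈ 6.22 × 59^0.615 ≈ 76.36 kt.
V₂: ΔP = 74, V ≈ 6.22 × 74^0.615 ≈ 87.77 kt.
ΔV over 6 h = 11.41 kt → 24 h equivalent = 11.41 × 24/6 ≈ 45.64 kt.
46 kt ≥ 30 kt ⇒ rapid intensification.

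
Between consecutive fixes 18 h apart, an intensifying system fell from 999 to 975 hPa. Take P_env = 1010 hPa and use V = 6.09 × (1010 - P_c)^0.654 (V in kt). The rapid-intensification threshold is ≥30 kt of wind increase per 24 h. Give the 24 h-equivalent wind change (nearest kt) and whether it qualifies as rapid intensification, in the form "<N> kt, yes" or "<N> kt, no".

44 kt, yes

V₁: ΔP = 11, V ≈ 6.09 × 11^0.654 ≈ 29.22 kt.
V₂: ΔP = 35, V ≈ 6.09 × 35^0.654 ≈ 62.29 kt.
ΔV over 18 h = 33.07 kt → 24 h equivalent = 33.07 × 24/18 ≈ 44.09 kt.
44 kt ≥ 30 kt ⇒ rapid intensification.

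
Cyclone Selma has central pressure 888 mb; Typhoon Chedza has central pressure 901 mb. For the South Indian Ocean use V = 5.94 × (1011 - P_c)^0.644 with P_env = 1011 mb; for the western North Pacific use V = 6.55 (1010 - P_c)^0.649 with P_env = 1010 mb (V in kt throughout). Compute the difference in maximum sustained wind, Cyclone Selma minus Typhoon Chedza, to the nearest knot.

Cyclone Selma: ΔP = 123; V ≈ 5.94 × 123^0.644 ≈ 131.73 kt.
Typhoon Chedza: ΔP = 109; V ≈ 6.55 × 109^0.649 ≈ 137.57 kt.
Difference ≈ 131.73 − 137.57 = -5.84 → -6 kt.

-6 kt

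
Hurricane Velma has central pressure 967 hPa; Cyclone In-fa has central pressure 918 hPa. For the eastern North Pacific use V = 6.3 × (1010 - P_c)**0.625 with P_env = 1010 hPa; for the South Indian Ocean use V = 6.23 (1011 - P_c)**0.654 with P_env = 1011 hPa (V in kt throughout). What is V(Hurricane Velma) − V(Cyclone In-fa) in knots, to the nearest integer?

-55 kt

Hurricane Velma: ΔP = 43; V ≈ 6.3 × 43^0.625 ≈ 66.11 kt.
Cyclone In-fa: ΔP = 93; V ≈ 6.23 × 93^0.654 ≈ 120.75 kt.
Difference ≈ 66.11 − 120.75 = -54.64 → -55 kt.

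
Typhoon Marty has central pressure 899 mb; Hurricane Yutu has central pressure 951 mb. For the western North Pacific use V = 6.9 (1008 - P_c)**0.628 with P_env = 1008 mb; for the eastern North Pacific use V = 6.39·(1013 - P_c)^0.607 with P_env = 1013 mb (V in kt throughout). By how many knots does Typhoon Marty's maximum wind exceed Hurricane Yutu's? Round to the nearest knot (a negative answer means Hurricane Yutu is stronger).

Typhoon Marty: ΔP = 109; V ≈ 6.9 × 109^0.628 ≈ 131.33 kt.
Hurricane Yutu: ΔP = 62; V ≈ 6.39 × 62^0.607 ≈ 78.25 kt.
Difference ≈ 131.33 − 78.25 = 53.08 → 53 kt.

53 kt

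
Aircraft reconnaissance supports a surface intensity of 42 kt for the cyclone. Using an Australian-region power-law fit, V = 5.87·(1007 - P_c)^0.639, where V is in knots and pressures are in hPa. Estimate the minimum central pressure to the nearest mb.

985 mb

ΔP = (V / 5.87)^(1/0.639) = (42/5.87)^1.565.
42/5.87 = 7.155; 7.155^1.565 ≈ 21.75 mb.
P_c = 1007 − 21.75 = 985.25 ≈ 985 mb.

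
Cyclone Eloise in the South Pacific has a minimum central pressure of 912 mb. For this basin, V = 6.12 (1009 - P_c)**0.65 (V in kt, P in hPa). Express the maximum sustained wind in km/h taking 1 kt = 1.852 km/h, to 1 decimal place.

ΔP = 1009 − 912 = 97 mb.
V ≈ 6.12 × 97^0.65 = 6.12 × 19.561 ≈ 119.716 kt.
119.716 × 1.852 ≈ 221.71 km/h → 221.7 km/h.

221.7 km/h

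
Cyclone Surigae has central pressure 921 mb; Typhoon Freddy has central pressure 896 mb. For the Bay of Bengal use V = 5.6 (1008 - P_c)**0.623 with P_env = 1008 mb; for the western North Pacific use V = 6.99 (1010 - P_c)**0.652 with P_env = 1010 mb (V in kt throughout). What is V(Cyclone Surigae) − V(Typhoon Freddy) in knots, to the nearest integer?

-63 kt

Cyclone Surigae: ΔP = 87; V ≈ 5.6 × 87^0.623 ≈ 90.47 kt.
Typhoon Freddy: ΔP = 114; V ≈ 6.99 × 114^0.652 ≈ 153.31 kt.
Difference ≈ 90.47 − 153.31 = -62.84 → -63 kt.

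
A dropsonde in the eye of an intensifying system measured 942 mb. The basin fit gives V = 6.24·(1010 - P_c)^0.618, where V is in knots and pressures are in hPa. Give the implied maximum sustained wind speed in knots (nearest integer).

ΔP = 1010 − 942 = 68 mb.
68^0.618 ≈ 13.567.
V ≈ 6.24 × 13.567 ≈ 84.7 kt.

85 kt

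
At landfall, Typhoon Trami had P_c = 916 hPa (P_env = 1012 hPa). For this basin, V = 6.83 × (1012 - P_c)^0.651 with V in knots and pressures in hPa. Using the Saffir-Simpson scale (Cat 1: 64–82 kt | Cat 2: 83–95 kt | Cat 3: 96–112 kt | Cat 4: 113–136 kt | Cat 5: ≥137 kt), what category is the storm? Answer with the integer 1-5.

ΔP = 1012 − 916 = 96 hPa.
V ≈ 6.83 × 96^0.651 = 6.83 × 19.52 ≈ 133 kt.
133 kt falls in the Category 4 band.

4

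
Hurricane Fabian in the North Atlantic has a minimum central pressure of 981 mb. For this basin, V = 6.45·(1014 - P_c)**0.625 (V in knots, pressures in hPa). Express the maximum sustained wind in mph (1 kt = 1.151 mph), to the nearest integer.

66 mph

ΔP = 1014 − 981 = 33 mb.
V ≈ 6.45 × 33^0.625 = 6.45 × 8.893 ≈ 57.363 kt.
57.363 × 1.151 ≈ 66.02 mph → 66 mph.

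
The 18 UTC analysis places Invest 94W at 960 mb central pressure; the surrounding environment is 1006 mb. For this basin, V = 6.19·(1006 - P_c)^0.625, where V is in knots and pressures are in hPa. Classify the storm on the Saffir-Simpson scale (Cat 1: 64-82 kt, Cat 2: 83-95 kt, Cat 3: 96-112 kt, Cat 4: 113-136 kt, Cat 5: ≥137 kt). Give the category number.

1

ΔP = 1006 − 960 = 46 mb.
V ≈ 6.19 × 46^0.625 = 6.19 × 10.95 ≈ 68 kt.
68 kt falls in the Category 1 band.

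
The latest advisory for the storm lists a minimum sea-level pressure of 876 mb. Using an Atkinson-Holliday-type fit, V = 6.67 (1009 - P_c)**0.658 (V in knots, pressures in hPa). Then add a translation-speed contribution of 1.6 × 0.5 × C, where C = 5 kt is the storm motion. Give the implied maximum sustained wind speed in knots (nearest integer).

171 kt

ΔP = 1009 − 876 = 133 mb.
133^0.658 ≈ 24.974.
V ≈ 6.67 × 24.974 ≈ 166.6 kt.
Translation term: 1.6 × 0.5 × 5 = 4 kt.
Corrected V ≈ 170.6 kt → 171 kt.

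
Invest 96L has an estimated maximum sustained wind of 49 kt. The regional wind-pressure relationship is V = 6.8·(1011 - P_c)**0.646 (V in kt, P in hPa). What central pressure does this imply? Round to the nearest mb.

990 mb

ΔP = (V / 6.8)^(1/0.646) = (49/6.8)^1.548.
49/6.8 = 7.206; 7.206^1.548 ≈ 21.27 mb.
P_c = 1011 − 21.27 = 989.73 ≈ 990 mb.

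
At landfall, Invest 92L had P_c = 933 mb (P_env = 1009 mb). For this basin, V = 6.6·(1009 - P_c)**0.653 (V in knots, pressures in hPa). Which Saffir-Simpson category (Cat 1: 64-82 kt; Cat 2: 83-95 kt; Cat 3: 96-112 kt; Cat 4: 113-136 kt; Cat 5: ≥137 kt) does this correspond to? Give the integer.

ΔP = 1009 − 933 = 76 mb.
V ≈ 6.6 × 76^0.653 = 6.6 × 16.91 ≈ 112 kt.
112 kt falls in the Category 3 band.

3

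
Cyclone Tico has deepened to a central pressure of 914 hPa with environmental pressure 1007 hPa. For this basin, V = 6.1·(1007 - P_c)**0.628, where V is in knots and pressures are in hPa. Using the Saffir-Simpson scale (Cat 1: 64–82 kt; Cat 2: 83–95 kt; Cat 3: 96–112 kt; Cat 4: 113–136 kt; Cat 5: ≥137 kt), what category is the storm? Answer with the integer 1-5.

3

ΔP = 1007 − 914 = 93 hPa.
V ≈ 6.1 × 93^0.628 = 6.1 × 17.23 ≈ 105 kt.
105 kt falls in the Category 3 band.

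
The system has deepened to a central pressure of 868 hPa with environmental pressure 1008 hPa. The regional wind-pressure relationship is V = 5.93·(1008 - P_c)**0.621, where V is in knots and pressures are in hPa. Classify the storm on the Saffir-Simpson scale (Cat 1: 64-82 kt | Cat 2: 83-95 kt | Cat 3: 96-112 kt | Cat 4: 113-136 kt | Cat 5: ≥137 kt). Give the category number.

ΔP = 1008 − 868 = 140 hPa.
V ≈ 5.93 × 140^0.621 = 5.93 × 21.52 ≈ 128 kt.
128 kt falls in the Category 4 band.

4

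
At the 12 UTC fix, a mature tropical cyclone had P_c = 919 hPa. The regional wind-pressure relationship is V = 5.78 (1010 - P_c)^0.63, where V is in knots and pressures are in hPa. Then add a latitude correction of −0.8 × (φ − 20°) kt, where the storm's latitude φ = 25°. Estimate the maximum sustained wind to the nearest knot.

95 kt

ΔP = 1010 − 919 = 91 hPa.
91^0.63 ≈ 17.147.
V ≈ 5.78 × 17.147 ≈ 99.1 kt.
Latitude correction: −0.8 × (25 − 20) = -4 kt.
Corrected V ≈ 95.1 kt → 95 kt.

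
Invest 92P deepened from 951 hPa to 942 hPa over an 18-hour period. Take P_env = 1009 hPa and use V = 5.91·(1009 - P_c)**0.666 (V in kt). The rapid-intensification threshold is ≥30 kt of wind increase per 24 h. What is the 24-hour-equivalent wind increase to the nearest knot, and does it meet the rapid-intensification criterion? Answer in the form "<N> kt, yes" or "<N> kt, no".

12 kt, no

V₁: ΔP = 58, V ≈ 5.91 × 58^0.666 ≈ 88.31 kt.
V₂: ΔP = 67, V ≈ 5.91 × 67^0.666 ≈ 97.22 kt.
ΔV over 18 h = 8.91 kt → 24 h equivalent = 8.91 × 24/18 ≈ 11.88 kt.
12 kt < 30 kt ⇒ not rapid intensification.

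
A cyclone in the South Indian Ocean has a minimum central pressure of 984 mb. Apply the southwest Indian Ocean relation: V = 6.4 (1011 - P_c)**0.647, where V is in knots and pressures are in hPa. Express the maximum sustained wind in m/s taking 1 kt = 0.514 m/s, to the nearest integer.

ΔP = 1011 − 984 = 27 mb.
V ≈ 6.4 × 27^0.647 = 6.4 × 8.435 ≈ 53.985 kt.
53.985 × 0.514 ≈ 27.75 m/s → 28 m/s.

28 m/s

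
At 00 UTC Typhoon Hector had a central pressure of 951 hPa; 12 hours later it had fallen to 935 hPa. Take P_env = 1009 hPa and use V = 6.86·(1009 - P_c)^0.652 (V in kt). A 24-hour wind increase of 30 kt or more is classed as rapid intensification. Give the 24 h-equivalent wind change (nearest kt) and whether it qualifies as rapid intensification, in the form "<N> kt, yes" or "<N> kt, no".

V₁: ΔP = 58, V ≈ 6.86 × 58^0.652 ≈ 96.85 kt.
V₂: ΔP = 74, V ≈ 6.86 × 74^0.652 ≈ 113.52 kt.
ΔV over 12 h = 16.67 kt → 24 h equivalent = 16.67 × 24/12 ≈ 33.34 kt.
33 kt ≥ 30 kt ⇒ rapid intensification.

33 kt, yes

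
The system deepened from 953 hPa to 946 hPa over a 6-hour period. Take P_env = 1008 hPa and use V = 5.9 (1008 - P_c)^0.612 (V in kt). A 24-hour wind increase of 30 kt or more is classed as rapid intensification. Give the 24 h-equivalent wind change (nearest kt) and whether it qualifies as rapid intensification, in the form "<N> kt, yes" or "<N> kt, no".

21 kt, no

V₁: ΔP = 55, V ≈ 5.9 × 55^0.612 ≈ 68.54 kt.
V₂: ΔP = 62, V ≈ 5.9 × 62^0.612 ≈ 73.76 kt.
ΔV over 6 h = 5.22 kt → 24 h equivalent = 5.22 × 24/6 ≈ 20.88 kt.
21 kt < 30 kt ⇒ not rapid intensification.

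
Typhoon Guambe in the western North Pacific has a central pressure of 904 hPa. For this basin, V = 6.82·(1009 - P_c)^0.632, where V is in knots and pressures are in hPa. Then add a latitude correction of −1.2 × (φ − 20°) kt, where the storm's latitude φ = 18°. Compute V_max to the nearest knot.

132 kt

ΔP = 1009 − 904 = 105 hPa.
105^0.632 ≈ 18.941.
V ≈ 6.82 × 18.941 ≈ 129.2 kt.
Latitude correction: −1.2 × (18 − 20) = 2.4 kt.
Corrected V ≈ 131.6 kt → 132 kt.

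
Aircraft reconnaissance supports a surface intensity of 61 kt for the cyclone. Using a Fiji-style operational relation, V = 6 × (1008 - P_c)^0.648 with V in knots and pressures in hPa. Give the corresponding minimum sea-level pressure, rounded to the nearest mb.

ΔP = (V / 6)^(1/0.648) = (61/6)^1.543.
61/6 = 10.167; 10.167^1.543 ≈ 35.83 mb.
P_c = 1008 − 35.83 = 972.17 ≈ 972 mb.

972 mb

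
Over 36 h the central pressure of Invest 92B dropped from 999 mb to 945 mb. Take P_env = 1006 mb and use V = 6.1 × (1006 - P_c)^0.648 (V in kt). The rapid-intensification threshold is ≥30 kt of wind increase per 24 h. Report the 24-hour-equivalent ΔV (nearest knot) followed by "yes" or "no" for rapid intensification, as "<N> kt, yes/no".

44 kt, yes

V₁: ΔP = 7, V ≈ 6.1 × 7^0.648 ≈ 21.53 kt.
V₂: ΔP = 61, V ≈ 6.1 × 61^0.648 ≈ 87.54 kt.
ΔV over 36 h = 66.01 kt → 24 h equivalent = 66.01 × 24/36 ≈ 44.01 kt.
44 kt ≥ 30 kt ⇒ rapid intensification.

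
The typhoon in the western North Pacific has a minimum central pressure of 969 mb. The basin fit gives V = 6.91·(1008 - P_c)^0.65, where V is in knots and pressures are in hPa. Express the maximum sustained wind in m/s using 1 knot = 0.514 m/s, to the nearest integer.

ΔP = 1008 − 969 = 39 mb.
V ≈ 6.91 × 39^0.65 = 6.91 × 10.819 ≈ 74.760 kt.
74.760 × 0.514 ≈ 38.43 m/s → 38 m/s.

38 m/s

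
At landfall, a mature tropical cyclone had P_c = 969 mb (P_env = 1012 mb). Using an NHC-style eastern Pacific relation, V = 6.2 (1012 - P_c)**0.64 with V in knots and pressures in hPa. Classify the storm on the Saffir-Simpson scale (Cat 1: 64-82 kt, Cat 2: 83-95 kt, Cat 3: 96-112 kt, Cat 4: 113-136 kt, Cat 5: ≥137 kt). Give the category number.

1

ΔP = 1012 − 969 = 43 mb.
V ≈ 6.2 × 43^0.64 = 6.2 × 11.10 ≈ 69 kt.
69 kt falls in the Category 1 band.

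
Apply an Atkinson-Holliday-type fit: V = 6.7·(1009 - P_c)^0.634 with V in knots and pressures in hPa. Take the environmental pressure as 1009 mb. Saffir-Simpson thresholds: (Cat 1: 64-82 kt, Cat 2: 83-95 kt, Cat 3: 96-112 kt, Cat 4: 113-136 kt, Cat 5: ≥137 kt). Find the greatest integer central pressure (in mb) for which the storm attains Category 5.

892 mb

Category 5 begins at V = 137 kt.
Required ΔP = (137/6.7)^(1/0.634) = 20.448^1.577 ≈ 116.75 mb.
P_c ≤ 1009 − 116.75 = 892.25, so the highest integer P_c is 892 mb.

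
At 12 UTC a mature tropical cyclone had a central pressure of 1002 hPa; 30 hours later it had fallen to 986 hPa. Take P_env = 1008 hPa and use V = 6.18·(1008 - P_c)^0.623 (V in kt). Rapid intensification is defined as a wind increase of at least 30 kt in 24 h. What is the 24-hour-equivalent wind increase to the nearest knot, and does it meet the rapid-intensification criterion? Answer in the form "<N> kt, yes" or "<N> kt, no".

19 kt, no

V₁: ΔP = 6, V ≈ 6.18 × 6^0.623 ≈ 18.87 kt.
V₂: ΔP = 22, V ≈ 6.18 × 22^0.623 ≈ 42.40 kt.
ΔV over 30 h = 23.53 kt → 24 h equivalent = 23.53 × 24/30 ≈ 18.82 kt.
19 kt < 30 kt ⇒ not rapid intensification.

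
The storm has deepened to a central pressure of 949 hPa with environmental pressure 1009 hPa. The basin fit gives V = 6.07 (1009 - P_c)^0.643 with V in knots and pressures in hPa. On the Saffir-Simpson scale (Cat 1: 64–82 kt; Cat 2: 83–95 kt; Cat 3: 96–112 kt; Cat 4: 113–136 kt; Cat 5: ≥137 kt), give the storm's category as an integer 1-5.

ΔP = 1009 − 949 = 60 hPa.
V ≈ 6.07 × 60^0.643 = 6.07 × 13.91 ≈ 84 kt.
84 kt falls in the Category 2 band.

2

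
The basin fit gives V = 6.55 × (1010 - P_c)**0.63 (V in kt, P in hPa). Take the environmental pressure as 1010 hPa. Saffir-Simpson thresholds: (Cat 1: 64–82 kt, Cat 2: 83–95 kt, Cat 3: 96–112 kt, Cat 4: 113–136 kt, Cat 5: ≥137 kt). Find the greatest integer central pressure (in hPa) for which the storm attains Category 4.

918 hPa

Category 4 begins at V = 113 kt.
Required ΔP = (113/6.55)^(1/0.63) = 17.252^1.587 ≈ 91.88 hPa.
P_c ≤ 1010 − 91.88 = 918.12, so the highest integer P_c is 918 hPa.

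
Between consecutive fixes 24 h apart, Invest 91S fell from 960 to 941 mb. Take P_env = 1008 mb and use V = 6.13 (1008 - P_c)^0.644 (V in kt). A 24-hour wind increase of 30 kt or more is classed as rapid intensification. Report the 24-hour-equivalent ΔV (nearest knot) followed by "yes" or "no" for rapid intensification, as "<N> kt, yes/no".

V₁: ΔP = 48, V ≈ 6.13 × 48^0.644 ≈ 74.16 kt.
V₂: ΔP = 67, V ≈ 6.13 × 67^0.644 ≈ 91.93 kt.
ΔV over 24 h = 17.77 kt → 24 h equivalent = 17.77 × 24/24 ≈ 17.77 kt.
18 kt < 30 kt ⇒ not rapid intensification.

18 kt, no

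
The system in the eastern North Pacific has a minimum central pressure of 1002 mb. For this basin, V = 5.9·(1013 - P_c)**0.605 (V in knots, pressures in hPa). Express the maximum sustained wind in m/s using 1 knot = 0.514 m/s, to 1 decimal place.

12.9 m/s

ΔP = 1013 − 1002 = 11 mb.
V ≈ 5.9 × 11^0.605 = 5.9 × 4.266 ≈ 25.171 kt.
25.171 × 0.514 ≈ 12.94 m/s → 12.9 m/s.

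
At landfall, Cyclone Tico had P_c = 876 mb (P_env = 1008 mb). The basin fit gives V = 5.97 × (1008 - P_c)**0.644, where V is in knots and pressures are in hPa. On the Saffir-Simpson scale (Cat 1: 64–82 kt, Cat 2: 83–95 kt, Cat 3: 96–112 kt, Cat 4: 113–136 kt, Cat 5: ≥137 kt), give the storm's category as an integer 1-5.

ΔP = 1008 − 876 = 132 mb.
V ≈ 5.97 × 132^0.644 = 5.97 × 23.21 ≈ 139 kt.
139 kt falls in the Category 5 band.

5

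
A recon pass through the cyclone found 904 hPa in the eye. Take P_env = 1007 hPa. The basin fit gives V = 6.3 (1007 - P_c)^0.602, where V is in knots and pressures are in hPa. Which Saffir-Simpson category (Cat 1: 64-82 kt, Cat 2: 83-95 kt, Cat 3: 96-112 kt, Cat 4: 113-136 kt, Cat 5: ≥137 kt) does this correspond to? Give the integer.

3

ΔP = 1007 − 904 = 103 hPa.
V ≈ 6.3 × 103^0.602 = 6.3 × 16.28 ≈ 103 kt.
103 kt falls in the Category 3 band.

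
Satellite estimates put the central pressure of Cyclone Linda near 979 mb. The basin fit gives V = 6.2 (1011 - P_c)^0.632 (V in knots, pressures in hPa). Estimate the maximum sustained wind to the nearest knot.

55 kt

ΔP = 1011 − 979 = 32 mb.
32^0.632 ≈ 8.938.
V ≈ 6.2 × 8.938 ≈ 55.4 kt.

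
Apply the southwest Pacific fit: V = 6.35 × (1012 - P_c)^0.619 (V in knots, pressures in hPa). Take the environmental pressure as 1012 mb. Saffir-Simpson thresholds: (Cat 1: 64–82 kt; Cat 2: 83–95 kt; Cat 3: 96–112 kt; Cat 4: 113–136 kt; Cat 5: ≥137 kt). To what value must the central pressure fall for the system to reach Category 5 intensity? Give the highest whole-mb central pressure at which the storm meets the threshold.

Category 5 begins at V = 137 kt.
Required ΔP = (137/6.35)^(1/0.619) = 21.575^1.616 ≈ 142.89 mb.
P_c ≤ 1012 − 142.89 = 869.11, so the highest integer P_c is 869 mb.

869 mb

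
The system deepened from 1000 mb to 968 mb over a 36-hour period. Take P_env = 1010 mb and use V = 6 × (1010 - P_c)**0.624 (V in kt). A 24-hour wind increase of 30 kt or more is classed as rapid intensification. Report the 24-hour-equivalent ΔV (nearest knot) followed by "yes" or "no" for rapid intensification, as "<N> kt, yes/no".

V₁: ΔP = 10, V ≈ 6 × 10^0.624 ≈ 25.24 kt.
V₂: ΔP = 42, V ≈ 6 × 42^0.624 ≈ 61.81 kt.
ΔV over 36 h = 36.57 kt → 24 h equivalent = 36.57 × 24/36 ≈ 24.38 kt.
24 kt < 30 kt ⇒ not rapid intensification.

24 kt, no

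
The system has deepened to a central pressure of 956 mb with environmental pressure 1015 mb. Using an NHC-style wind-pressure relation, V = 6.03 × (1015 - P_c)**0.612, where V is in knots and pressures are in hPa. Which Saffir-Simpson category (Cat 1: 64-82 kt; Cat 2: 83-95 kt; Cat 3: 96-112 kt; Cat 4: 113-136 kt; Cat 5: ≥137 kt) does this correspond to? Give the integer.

ΔP = 1015 − 956 = 59 mb.
V ≈ 6.03 × 59^0.612 = 6.03 × 12.13 ≈ 73 kt.
73 kt falls in the Category 1 band.

1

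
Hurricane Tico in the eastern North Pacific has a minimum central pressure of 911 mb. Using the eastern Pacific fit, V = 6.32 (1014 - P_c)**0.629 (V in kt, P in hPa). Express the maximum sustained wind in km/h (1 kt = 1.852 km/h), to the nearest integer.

216 km/h

ΔP = 1014 − 911 = 103 mb.
V ≈ 6.32 × 103^0.629 = 6.32 × 18.453 ≈ 116.625 kt.
116.625 × 1.852 ≈ 215.99 km/h → 216 km/h.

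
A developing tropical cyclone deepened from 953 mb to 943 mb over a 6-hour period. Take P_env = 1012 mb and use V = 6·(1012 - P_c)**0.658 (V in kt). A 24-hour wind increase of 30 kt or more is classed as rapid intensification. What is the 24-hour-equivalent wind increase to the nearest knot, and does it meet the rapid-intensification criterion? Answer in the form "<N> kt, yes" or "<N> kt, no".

38 kt, yes

V₁: ΔP = 59, V ≈ 6 × 59^0.658 ≈ 87.78 kt.
V₂: ΔP = 69, V ≈ 6 × 69^0.658 ≈ 97.30 kt.
ΔV over 6 h = 9.52 kt → 24 h equivalent = 9.52 × 24/6 ≈ 38.08 kt.
38 kt ≥ 30 kt ⇒ rapid intensification.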